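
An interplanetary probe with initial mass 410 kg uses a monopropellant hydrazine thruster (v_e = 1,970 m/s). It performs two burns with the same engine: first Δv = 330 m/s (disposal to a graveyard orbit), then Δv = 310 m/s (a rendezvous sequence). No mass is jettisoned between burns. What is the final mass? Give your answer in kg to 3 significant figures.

final mass ≈ 296 kg

After the first burn: m = 410 × exp(−330/1970.0) = 410 × 0.84577 = 346.766 kg.
After the second burn: m = 346.766 × exp(−310/1970.0) = 346.766 × 0.85440 = 296.277 kg.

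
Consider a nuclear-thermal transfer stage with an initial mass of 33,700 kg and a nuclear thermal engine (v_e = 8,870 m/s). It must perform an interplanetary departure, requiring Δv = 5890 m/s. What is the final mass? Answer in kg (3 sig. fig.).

By the Tsiolkovsky rocket equation, m₀/m_f = exp(Δv / v_e) = exp(5890 / 8870.0) = exp(0.6640) = 1.9426.
m_f = m₀ / 1.9426 = 33,700 / 1.9426 = 17,347.9 kg.

final mass ≈ 17300 kg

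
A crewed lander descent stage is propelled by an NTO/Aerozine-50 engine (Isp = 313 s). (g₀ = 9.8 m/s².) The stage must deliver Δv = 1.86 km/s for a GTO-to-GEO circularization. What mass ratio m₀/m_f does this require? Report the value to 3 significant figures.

mass ratio ≈ 1.83

v_e = Isp · g₀ = 313 × 9.8 = 3067.4 m/s.
From the ideal rocket equation, m₀/m_f = exp(Δv / v_e) = exp(1860 / 3067.4) = exp(0.6064) = 1.8338.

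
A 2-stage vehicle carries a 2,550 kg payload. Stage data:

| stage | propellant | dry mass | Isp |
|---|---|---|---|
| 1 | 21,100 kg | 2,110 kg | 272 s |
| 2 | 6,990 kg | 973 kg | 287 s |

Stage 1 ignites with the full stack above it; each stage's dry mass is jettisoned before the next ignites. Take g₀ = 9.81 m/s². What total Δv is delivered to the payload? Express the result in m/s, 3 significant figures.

Δv ≈ 5700 m/s

Ignition mass of stage 1 = 21,100+2,110 + 6,990+973 + 2,550 = 33,723 kg.
Stage 1: m₀ = 33,723 kg, m_f = 33,723 − 21,100 = 12,623 kg; Δv = 272×9.81×ln(2.672) = 2668.3×0.9827 ≈ 2622 m/s.
Stage 2: m₀ = 10,513 kg, m_f = 10,513 − 6,990 = 3,523 kg; Δv = 287×9.81×ln(2.984) = 2815.5×1.0933 ≈ 3078 m/s.
Total Δv = 2622 + 3078 = 5700 m/s.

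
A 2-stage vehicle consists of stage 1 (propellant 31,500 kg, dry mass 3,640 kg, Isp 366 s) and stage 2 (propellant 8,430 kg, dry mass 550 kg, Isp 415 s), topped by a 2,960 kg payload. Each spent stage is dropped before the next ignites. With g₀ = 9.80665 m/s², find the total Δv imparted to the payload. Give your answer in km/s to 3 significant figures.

Ignition mass of stage 1 = 31,500+3,640 + 8,430+550 + 2,960 = 47,080 kg.
Stage 1: m₀ = 47,080 kg, m_f = 47,080 − 31,500 = 15,580 kg; Δv = 366×9.80665×ln(3.022) = 3589.2×1.1059 ≈ 3969 m/s.
Stage 2: m₀ = 11,940 kg, m_f = 11,940 − 8,430 = 3,510 kg; Δv = 415×9.80665×ln(3.402) = 4069.8×1.2243 ≈ 4983 m/s.
Total Δv = 3969 + 4983 = 8952 m/s.

Δv ≈ 8.95 km/s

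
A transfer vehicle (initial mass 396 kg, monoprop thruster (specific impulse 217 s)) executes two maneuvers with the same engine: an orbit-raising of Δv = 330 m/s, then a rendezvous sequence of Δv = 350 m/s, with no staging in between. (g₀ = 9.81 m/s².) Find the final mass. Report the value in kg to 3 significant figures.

final mass ≈ 288 kg

v_e = Isp · g₀ = 217 × 9.81 = 2128.8 m/s.
After the first burn: m = 396 × exp(−330/2128.8) = 396 × 0.85640 = 339.134 kg.
After the second burn: m = 339.134 × exp(−350/2128.8) = 339.134 × 0.84839 = 287.718 kg.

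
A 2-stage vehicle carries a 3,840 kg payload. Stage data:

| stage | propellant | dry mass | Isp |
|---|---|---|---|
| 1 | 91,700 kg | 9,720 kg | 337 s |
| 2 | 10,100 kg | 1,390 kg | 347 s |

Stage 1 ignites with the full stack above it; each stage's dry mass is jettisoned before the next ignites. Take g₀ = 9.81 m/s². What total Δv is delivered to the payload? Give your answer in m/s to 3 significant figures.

Δv ≈ 8750 m/s

Ignition mass of stage 1 = 91,700+9,720 + 10,100+1,390 + 3,840 = 116,750 kg.
Stage 1: m₀ = 116,750 kg, m_f = 116,750 − 91,700 = 25,050 kg; Δv = 337×9.81×ln(4.661) = 3306.0×1.5392 ≈ 5088 m/s.
Stage 2: m₀ = 15,330 kg, m_f = 15,330 − 10,100 = 5,230 kg; Δv = 347×9.81×ln(2.931) = 3404.1×1.0754 ≈ 3661 m/s.
Total Δv = 5088 + 3661 = 8749 m/s.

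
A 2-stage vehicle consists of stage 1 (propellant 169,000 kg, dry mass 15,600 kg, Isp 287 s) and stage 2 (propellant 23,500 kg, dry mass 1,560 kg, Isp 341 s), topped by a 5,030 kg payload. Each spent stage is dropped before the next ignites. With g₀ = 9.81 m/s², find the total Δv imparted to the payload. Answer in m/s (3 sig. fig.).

Ignition mass of stage 1 = 169,000+15,600 + 23,500+1,560 + 5,030 = 214,690 kg.
Stage 1: m₀ = 214,690 kg, m_f = 214,690 − 169,000 = 45,690 kg; Δv = 287×9.81×ln(4.699) = 2815.5×1.5473 ≈ 4356 m/s.
Stage 2: m₀ = 30,090 kg, m_f = 30,090 − 23,500 = 6,590 kg; Δv = 341×9.81×ln(4.566) = 3345.2×1.5186 ≈ 5080 m/s.
Total Δv = 4356 + 5080 = 9436 m/s.

Δv ≈ 9440 m/s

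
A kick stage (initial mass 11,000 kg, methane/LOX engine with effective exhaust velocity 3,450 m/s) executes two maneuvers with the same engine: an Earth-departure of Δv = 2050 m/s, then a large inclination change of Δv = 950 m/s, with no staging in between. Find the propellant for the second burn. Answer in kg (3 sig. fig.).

After the first burn: m = 11000 × exp(−2050/3450.0) = 11000 × 0.55200 = 6,072 kg.
After the second burn: m = 6,072 × exp(−950/3450.0) = 6,072 × 0.75930 = 4,610.47 kg.
Second-burn propellant = 6,072 − 4,610.47 = 1,461.53 kg.

propellant for the second burn ≈ 1460 kg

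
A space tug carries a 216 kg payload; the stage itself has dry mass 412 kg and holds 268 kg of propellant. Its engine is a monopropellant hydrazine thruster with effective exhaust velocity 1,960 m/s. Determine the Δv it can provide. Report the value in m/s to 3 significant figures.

Δv ≈ 697 m/s

m₀ = payload + dry + propellant = 216 + 412 + 268 = 896 kg.
m_f = payload + dry = 216 + 412 = 628 kg.
Using Δv = v_e ln(m₀/m_f): Δv = v_e · ln(m₀/m_f) = 1960.0 × ln(1.427) = 1960.0 × 0.3554 ≈ 696.6 m/s.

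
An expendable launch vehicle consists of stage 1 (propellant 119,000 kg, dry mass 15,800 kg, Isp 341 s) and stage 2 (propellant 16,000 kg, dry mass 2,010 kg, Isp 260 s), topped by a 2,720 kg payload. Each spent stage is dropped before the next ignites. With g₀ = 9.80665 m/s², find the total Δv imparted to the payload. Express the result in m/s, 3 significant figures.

Δv ≈ 8610 m/s

Ignition mass of stage 1 = 119,000+15,800 + 16,000+2,010 + 2,720 = 155,530 kg.
Stage 1: m₀ = 155,530 kg, m_f = 155,530 − 119,000 = 36,530 kg; Δv = 341×9.80665×ln(4.258) = 3344.1×1.4487 ≈ 4845 m/s.
Stage 2: m₀ = 20,730 kg, m_f = 20,730 − 16,000 = 4,730 kg; Δv = 260×9.80665×ln(4.383) = 2549.7×1.4777 ≈ 3768 m/s.
Total Δv = 4845 + 3768 = 8613 m/s.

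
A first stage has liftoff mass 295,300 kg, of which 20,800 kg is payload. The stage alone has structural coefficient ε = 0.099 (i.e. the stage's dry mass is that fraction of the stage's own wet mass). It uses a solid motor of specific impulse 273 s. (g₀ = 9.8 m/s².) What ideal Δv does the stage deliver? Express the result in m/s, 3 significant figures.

Δv ≈ 4860 m/s

Stage wet mass = m₀ − payload = 295,300 − 20,800 = 274,500 kg.
Stage dry mass = ε × stage wet mass = 0.099 × 274,500 = 27,175.5 kg.
Burnout mass m_f = stage dry + payload = 27,175.5 + 20,800 = 47,975.5 kg.
v_e = Isp · g₀ = 273 × 9.8 = 2675.4 m/s.
Using Δv = v_e ln(m₀/m_f): Δv = v_e · ln(295,300/47,975.5) = 2675.4 × ln(6.155) = 2675.4 × 1.8173 ≈ 4862 m/s.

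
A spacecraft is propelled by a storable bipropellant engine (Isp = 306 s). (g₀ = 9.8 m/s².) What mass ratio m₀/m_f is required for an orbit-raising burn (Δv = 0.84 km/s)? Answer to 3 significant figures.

mass ratio ≈ 1.32

v_e = Isp · g₀ = 306 × 9.8 = 2998.8 m/s.
m₀/m_f = exp(Δv / v_e) = exp(840 / 2998.8) = exp(0.2801) = 1.3233.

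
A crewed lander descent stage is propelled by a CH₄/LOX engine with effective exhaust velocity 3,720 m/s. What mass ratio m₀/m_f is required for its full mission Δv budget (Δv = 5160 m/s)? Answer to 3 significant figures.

mass ratio ≈ 4.00

From the ideal rocket equation, m₀/m_f = exp(Δv / v_e) = exp(5160 / 3720.0) = exp(1.3871) = 4.0032.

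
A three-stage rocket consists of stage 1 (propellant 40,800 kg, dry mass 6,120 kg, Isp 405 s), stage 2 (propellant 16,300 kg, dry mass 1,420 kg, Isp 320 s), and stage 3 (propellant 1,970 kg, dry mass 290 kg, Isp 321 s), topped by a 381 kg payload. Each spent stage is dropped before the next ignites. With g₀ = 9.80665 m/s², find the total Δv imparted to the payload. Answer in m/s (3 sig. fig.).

Ignition mass of stage 1 = 40,800+6,120 + 16,300+1,420 + 1,970+290 + 381 = 67,281 kg.
Stage 1: m₀ = 67,281 kg, m_f = 67,281 − 40,800 = 26,481 kg; Δv = 405×9.80665×ln(2.541) = 3971.7×0.9325 ≈ 3703 m/s.
Stage 2: m₀ = 20,361 kg, m_f = 20,361 − 16,300 = 4,061 kg; Δv = 320×9.80665×ln(5.014) = 3138.1×1.6122 ≈ 5059 m/s.
Stage 3: m₀ = 2,641 kg, m_f = 2,641 − 1,970 = 671 kg; Δv = 321×9.80665×ln(3.936) = 3147.9×1.3701 ≈ 4313 m/s.
Total Δv = 3703 + 5059 + 4313 = 13075 m/s.

Δv ≈ 13100 m/s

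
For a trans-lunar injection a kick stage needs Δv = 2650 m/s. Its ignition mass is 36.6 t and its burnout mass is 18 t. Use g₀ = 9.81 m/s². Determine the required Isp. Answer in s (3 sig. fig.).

Isp ≈ 381 s

ln(m₀/m_f) = ln(36600/18000) = ln(2.033) = 0.7097.
v_e = Δv / ln(m₀/m_f) = 2650 / 0.7097 = 3734.1 m/s.
Isp = v_e / g₀ = 3734.1 / 9.81 = 380.6 s.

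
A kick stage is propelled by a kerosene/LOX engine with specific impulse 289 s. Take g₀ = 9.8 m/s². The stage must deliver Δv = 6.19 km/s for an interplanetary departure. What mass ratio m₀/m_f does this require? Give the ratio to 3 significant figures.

mass ratio ≈ 8.90

v_e = Isp · g₀ = 289 × 9.8 = 2832.2 m/s.
From the ideal rocket equation, m₀/m_f = exp(Δv / v_e) = exp(6190 / 2832.2) = exp(2.1856) = 8.8958.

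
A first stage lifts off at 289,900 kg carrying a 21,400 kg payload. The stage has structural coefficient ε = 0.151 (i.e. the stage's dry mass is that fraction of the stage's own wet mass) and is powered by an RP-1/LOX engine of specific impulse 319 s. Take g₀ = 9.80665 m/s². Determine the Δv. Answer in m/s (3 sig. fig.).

Stage wet mass = m₀ − payload = 289,900 − 21,400 = 268,500 kg.
Stage dry mass = ε × stage wet mass = 0.151 × 268,500 = 40,543.5 kg.
Burnout mass m_f = stage dry + payload = 40,543.5 + 21,400 = 61,943.5 kg.
v_e = Isp · g₀ = 319 × 9.80665 = 3128.3 m/s.
Δv = v_e · ln(289,900/61,943.5) = 3128.3 × ln(4.68) = 3128.3 × 1.5433 ≈ 4828 m/s.

Δv ≈ 4830 m/s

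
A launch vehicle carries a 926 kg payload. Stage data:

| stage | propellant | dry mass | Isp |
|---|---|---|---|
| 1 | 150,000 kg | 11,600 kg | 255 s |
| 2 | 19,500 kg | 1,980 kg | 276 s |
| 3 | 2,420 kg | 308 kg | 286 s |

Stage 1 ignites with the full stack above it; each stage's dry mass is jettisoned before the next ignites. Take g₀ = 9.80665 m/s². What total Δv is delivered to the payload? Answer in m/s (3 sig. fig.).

Δv ≈ 11200 m/s

Ignition mass of stage 1 = 150,000+11,600 + 19,500+1,980 + 2,420+308 + 926 = 186,734 kg.
Stage 1: m₀ = 186,734 kg, m_f = 186,734 − 150,000 = 36,734 kg; Δv = 255×9.80665×ln(5.083) = 2500.7×1.6260 ≈ 4066 m/s.
Stage 2: m₀ = 25,134 kg, m_f = 25,134 − 19,500 = 5,634 kg; Δv = 276×9.80665×ln(4.461) = 2706.6×1.4954 ≈ 4048 m/s.
Stage 3: m₀ = 3,654 kg, m_f = 3,654 − 2,420 = 1,234 kg; Δv = 286×9.80665×ln(2.961) = 2804.7×1.0856 ≈ 3045 m/s.
Total Δv = 4066 + 4048 + 3045 = 11159 m/s.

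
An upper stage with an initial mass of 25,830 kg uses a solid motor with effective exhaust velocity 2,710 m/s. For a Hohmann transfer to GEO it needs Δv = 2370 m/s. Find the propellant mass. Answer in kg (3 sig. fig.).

From the ideal rocket equation, m₀/m_f = exp(Δv / v_e) = exp(2370 / 2710.0) = exp(0.8745) = 2.3978.
m_f = 25,830 / 2.3978 = 10,772.4 kg, so propellant = m₀ − m_f = 25,830 − 10,772.4 = 15,057.6 kg.

propellant mass ≈ 15100 kg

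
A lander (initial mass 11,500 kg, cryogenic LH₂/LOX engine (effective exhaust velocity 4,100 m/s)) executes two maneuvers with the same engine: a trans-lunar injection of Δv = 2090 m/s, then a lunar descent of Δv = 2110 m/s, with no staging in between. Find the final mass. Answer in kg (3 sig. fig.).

After the first burn: m = 11500 × exp(−2090/4100.0) = 11500 × 0.60064 = 6,907.36 kg.
After the second burn: m = 6,907.36 × exp(−2110/4100.0) = 6,907.36 × 0.59772 = 4,128.67 kg.

final mass ≈ 4130 kg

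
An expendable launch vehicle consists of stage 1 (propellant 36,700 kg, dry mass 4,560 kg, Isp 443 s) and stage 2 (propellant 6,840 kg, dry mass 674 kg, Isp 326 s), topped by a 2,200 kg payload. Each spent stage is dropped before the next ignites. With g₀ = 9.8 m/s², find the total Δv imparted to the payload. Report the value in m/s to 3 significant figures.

Ignition mass of stage 1 = 36,700+4,560 + 6,840+674 + 2,200 = 50,974 kg.
Stage 1: m₀ = 50,974 kg, m_f = 50,974 − 36,700 = 14,274 kg; Δv = 443×9.8×ln(3.571) = 4341.4×1.2729 ≈ 5526 m/s.
Stage 2: m₀ = 9,714 kg, m_f = 9,714 − 6,840 = 2,874 kg; Δv = 326×9.8×ln(3.38) = 3194.8×1.2179 ≈ 3891 m/s.
Total Δv = 5526 + 3891 = 9417 m/s.

Δv ≈ 9420 m/s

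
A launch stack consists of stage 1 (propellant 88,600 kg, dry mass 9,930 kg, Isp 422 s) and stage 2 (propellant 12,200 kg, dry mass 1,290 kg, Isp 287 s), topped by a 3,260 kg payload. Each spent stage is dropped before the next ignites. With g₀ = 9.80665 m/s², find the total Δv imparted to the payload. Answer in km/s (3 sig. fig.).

Δv ≈ 9.72 km/s

Ignition mass of stage 1 = 88,600+9,930 + 12,200+1,290 + 3,260 = 115,280 kg.
Stage 1: m₀ = 115,280 kg, m_f = 115,280 − 88,600 = 26,680 kg; Δv = 422×9.80665×ln(4.321) = 4138.4×1.4634 ≈ 6056 m/s.
Stage 2: m₀ = 16,750 kg, m_f = 16,750 − 12,200 = 4,550 kg; Δv = 287×9.80665×ln(3.681) = 2814.5×1.3033 ≈ 3668 m/s.
Total Δv = 6056 + 3668 = 9724 m/s.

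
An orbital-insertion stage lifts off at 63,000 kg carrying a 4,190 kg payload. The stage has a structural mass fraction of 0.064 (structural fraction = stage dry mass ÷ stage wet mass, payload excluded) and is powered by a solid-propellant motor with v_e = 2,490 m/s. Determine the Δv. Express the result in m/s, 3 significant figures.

Δv ≈ 5150 m/s

Stage wet mass = m₀ − payload = 63,000 − 4,190 = 58,810 kg.
Stage dry mass = ε × stage wet mass = 0.064 × 58,810 = 3,763.84 kg.
Burnout mass m_f = stage dry + payload = 3,763.84 + 4,190 = 7,953.84 kg.
Δv = v_e · ln(63,000/7,953.84) = 2490.0 × ln(7.921) = 2490.0 × 2.0695 ≈ 5153 m/s.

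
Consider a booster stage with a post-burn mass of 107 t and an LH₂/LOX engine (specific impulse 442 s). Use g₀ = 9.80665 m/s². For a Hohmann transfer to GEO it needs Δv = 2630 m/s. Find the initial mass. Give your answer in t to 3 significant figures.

v_e = Isp · g₀ = 442 × 9.80665 = 4334.5 m/s.
Using Δv = v_e ln(m₀/m_f): m₀/m_f = exp(Δv / v_e) = exp(2630 / 4334.5) = exp(0.6068) = 1.8345.
m₀ = m_f × 1.8345 = 107 × 1.8345 = 196.292 t.

initial mass ≈ 196 t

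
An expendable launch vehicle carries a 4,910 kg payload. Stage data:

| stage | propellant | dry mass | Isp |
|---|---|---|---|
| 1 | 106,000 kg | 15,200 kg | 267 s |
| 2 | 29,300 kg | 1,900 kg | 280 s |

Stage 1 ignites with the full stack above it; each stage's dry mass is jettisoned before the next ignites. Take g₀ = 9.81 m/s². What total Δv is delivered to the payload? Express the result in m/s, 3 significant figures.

Ignition mass of stage 1 = 106,000+15,200 + 29,300+1,900 + 4,910 = 157,310 kg.
Stage 1: m₀ = 157,310 kg, m_f = 157,310 − 106,000 = 51,310 kg; Δv = 267×9.81×ln(3.066) = 2619.3×1.1203 ≈ 2934 m/s.
Stage 2: m₀ = 36,110 kg, m_f = 36,110 − 29,300 = 6,810 kg; Δv = 280×9.81×ln(5.302) = 2746.8×1.6682 ≈ 4582 m/s.
Total Δv = 2934 + 4582 = 7516 m/s.

Δv ≈ 7520 m/s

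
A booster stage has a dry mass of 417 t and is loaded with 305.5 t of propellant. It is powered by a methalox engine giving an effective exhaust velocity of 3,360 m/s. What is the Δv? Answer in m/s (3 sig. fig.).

Δv ≈ 1850 m/s

m₀ = m_dry + m_prop = 417 + 305.5 = 722.5 t.
Δv = v_e · ln(m₀/m_f) = 3360.0 × ln(1.733) = 3360.0 × 0.5496 ≈ 1846.8 m/s.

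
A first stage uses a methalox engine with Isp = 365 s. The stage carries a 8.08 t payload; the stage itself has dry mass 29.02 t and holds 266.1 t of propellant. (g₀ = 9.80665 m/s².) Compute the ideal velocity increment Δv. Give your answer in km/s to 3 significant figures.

v_e = Isp · g₀ = 365 × 9.80665 = 3579.4 m/s.
m₀ = payload + dry + propellant = 8.08 + 29.02 + 266.1 = 303.2 t.
m_f = payload + dry = 8.08 + 29.02 = 37.1 t.
Δv = v_e · ln(m₀/m_f) = 3579.4 × ln(8.173) = 3579.4 × 2.1008 ≈ 7519.6 m/s.

Δv ≈ 7.52 km/s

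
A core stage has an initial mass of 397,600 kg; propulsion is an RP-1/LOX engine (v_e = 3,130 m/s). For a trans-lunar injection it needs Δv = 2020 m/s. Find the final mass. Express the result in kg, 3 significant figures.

final mass ≈ 209000 kg

m₀/m_f = exp(Δv / v_e) = exp(2020 / 3130.0) = exp(0.6454) = 1.9067.
m_f = m₀ / 1.9067 = 397,600 / 1.9067 = 208,528 kg.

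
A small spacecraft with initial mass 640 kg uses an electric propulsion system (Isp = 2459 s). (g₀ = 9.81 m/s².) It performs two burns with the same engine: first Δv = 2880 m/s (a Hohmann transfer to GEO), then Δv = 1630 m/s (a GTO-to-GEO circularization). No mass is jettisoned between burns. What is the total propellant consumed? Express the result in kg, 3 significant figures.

total propellant consumed ≈ 109 kg

v_e = Isp · g₀ = 2459 × 9.81 = 24122.8 m/s.
After the first burn: m = 640 × exp(−2880/24122.8) = 640 × 0.88746 = 567.974 kg.
After the second burn: m = 567.974 × exp(−1630/24122.8) = 567.974 × 0.93466 = 530.863 kg.
Total propellant = m₀ − m_final = 640 − 530.863 = 109.137 kg.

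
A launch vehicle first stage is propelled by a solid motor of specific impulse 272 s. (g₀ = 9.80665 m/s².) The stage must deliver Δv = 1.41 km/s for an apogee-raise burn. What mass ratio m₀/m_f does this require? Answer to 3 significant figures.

v_e = Isp · g₀ = 272 × 9.80665 = 2667.4 m/s.
m₀/m_f = exp(Δv / v_e) = exp(1410 / 2667.4) = exp(0.5286) = 1.6966.

mass ratio ≈ 1.70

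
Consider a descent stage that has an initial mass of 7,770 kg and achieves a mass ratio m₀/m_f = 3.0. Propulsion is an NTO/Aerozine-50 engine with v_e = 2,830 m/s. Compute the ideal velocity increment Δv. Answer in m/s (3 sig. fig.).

Δv ≈ 3110 m/s

Rocket equation: Δv = v_e · ln(3.0) = 2830.0 × 1.0986 ≈ 3109.1 m/s.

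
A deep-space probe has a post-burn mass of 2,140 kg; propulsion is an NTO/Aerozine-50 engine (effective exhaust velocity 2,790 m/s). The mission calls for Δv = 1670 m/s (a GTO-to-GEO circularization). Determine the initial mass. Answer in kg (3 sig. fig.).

By the Tsiolkovsky rocket equation, m₀/m_f = exp(Δv / v_e) = exp(1670 / 2790.0) = exp(0.5986) = 1.8195.
m₀ = m_f × 1.8195 = 2,140 × 1.8195 = 3,893.73 kg.

initial mass ≈ 3890 kg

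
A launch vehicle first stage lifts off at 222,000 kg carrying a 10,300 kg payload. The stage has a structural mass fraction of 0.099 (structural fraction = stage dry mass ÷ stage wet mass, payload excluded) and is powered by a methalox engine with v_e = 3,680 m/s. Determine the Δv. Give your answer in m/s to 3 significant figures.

Δv ≈ 7210 m/s

Stage wet mass = m₀ − payload = 222,000 − 10,300 = 211,700 kg.
Stage dry mass = ε × stage wet mass = 0.099 × 211,700 = 20,958.3 kg.
Burnout mass m_f = stage dry + payload = 20,958.3 + 10,300 = 31,258.3 kg.
Rocket equation: Δv = v_e · ln(222,000/31,258.3) = 3680.0 × ln(7.102) = 3680.0 × 1.9604 ≈ 7214 m/s.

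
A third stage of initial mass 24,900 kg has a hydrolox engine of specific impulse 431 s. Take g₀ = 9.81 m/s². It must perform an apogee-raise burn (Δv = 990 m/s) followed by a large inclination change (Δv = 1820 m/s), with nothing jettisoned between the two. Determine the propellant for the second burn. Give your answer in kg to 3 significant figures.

v_e = Isp · g₀ = 431 × 9.81 = 4228.1 m/s.
After the first burn: m = 24900 × exp(−990/4228.1) = 24900 × 0.79125 = 19,702.1 kg.
After the second burn: m = 19,702.1 × exp(−1820/4228.1) = 19,702.1 × 0.65021 = 12,810.5 kg.
Second-burn propellant = 19,702.1 − 12,810.5 = 6,891.6 kg.

propellant for the second burn ≈ 6890 kg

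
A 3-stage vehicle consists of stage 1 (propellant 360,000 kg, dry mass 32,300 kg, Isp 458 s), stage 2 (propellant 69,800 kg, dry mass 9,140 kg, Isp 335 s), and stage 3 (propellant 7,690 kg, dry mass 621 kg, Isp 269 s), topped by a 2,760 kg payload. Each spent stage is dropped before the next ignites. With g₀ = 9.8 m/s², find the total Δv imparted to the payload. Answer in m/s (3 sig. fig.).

Ignition mass of stage 1 = 360,000+32,300 + 69,800+9,140 + 7,690+621 + 2,760 = 482,311 kg.
Stage 1: m₀ = 482,311 kg, m_f = 482,311 − 360,000 = 122,311 kg; Δv = 458×9.8×ln(3.943) = 4488.4×1.3720 ≈ 6158 m/s.
Stage 2: m₀ = 90,011 kg, m_f = 90,011 − 69,800 = 20,211 kg; Δv = 335×9.8×ln(4.454) = 3283.0×1.4937 ≈ 4904 m/s.
Stage 3: m₀ = 11,071 kg, m_f = 11,071 − 7,690 = 3,381 kg; Δv = 269×9.8×ln(3.274) = 2636.2×1.1862 ≈ 3127 m/s.
Total Δv = 6158 + 4904 + 3127 = 14189 m/s.

Δv ≈ 14200 m/s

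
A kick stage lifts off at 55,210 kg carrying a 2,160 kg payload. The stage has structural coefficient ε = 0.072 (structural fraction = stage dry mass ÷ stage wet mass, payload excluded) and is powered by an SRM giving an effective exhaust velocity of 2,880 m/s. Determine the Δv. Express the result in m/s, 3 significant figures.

Stage wet mass = m₀ − payload = 55,210 − 2,160 = 53,050 kg.
Stage dry mass = ε × stage wet mass = 0.072 × 53,050 = 3,819.6 kg.
Burnout mass m_f = stage dry + payload = 3,819.6 + 2,160 = 5,979.6 kg.
Δv = v_e · ln(55,210/5,979.6) = 2880.0 × ln(9.233) = 2880.0 × 2.2228 ≈ 6402 m/s.

Δv ≈ 6400 m/s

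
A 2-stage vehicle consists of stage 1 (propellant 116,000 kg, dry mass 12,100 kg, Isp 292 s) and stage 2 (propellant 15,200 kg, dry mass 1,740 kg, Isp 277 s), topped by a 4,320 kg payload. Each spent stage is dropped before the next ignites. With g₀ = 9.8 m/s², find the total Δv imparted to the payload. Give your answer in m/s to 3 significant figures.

Ignition mass of stage 1 = 116,000+12,100 + 15,200+1,740 + 4,320 = 149,360 kg.
Stage 1: m₀ = 149,360 kg, m_f = 149,360 − 116,000 = 33,360 kg; Δv = 292×9.8×ln(4.477) = 2861.6×1.4990 ≈ 4290 m/s.
Stage 2: m₀ = 21,260 kg, m_f = 21,260 − 15,200 = 6,060 kg; Δv = 277×9.8×ln(3.508) = 2714.6×1.2551 ≈ 3407 m/s.
Total Δv = 4290 + 3407 = 7697 m/s.

Δv ≈ 7700 m/s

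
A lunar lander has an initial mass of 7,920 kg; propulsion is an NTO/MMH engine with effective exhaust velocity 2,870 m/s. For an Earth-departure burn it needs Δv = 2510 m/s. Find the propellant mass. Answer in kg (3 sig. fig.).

Using Δv = v_e ln(m₀/m_f): m₀/m_f = exp(Δv / v_e) = exp(2510 / 2870.0) = exp(0.8746) = 2.3978.
m_f = 7,920 / 2.3978 = 3,303.03 kg, so propellant = m₀ − m_f = 7,920 − 3,303.03 = 4,616.97 kg.

propellant mass ≈ 4620 kg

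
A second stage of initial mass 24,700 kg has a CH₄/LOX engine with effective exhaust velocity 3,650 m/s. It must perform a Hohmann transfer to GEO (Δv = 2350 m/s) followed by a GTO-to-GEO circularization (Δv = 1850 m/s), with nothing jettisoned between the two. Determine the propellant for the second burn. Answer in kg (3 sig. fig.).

propellant for the second burn ≈ 5160 kg

After the first burn: m = 24700 × exp(−2350/3650.0) = 24700 × 0.52527 = 12,974.2 kg.
After the second burn: m = 12,974.2 × exp(−1850/3650.0) = 12,974.2 × 0.60239 = 7,815.53 kg.
Second-burn propellant = 12,974.2 − 7,815.53 = 5,158.67 kg.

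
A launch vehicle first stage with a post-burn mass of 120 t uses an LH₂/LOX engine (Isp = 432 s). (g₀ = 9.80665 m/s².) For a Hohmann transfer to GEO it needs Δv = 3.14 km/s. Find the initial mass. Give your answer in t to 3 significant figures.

v_e = Isp · g₀ = 432 × 9.80665 = 4236.5 m/s.
m₀/m_f = exp(Δv / v_e) = exp(3140 / 4236.5) = exp(0.7412) = 2.0984.
m₀ = m_f × 2.0984 = 120 × 2.0984 = 251.808 t.

initial mass ≈ 252 t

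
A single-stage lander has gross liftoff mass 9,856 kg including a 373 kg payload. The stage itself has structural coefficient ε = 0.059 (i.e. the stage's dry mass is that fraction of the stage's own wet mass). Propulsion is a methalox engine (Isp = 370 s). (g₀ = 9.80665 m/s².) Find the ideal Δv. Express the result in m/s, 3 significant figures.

Stage wet mass = m₀ − payload = 9,856 − 373 = 9,483 kg.
Stage dry mass = ε × stage wet mass = 0.059 × 9,483 = 559.497 kg.
Burnout mass m_f = stage dry + payload = 559.497 + 373 = 932.497 kg.
v_e = Isp · g₀ = 370 × 9.80665 = 3628.5 m/s.
From the ideal rocket equation, Δv = v_e · ln(9,856/932.497) = 3628.5 × ln(10.57) = 3628.5 × 2.3580 ≈ 8556 m/s.

Δv ≈ 8560 m/s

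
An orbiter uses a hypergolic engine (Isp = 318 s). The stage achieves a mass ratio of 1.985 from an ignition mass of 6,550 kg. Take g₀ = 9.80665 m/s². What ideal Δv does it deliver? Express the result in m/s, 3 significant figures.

Δv ≈ 2140 m/s

v_e = Isp · g₀ = 318 × 9.80665 = 3118.5 m/s.
Δv = v_e · ln(1.985) = 3118.5 × 0.6856 ≈ 2138.1 m/s.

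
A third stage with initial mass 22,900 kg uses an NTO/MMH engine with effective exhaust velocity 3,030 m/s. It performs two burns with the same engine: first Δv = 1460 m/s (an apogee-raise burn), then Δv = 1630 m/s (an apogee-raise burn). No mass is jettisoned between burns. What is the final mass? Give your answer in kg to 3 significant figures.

After the first burn: m = 22900 × exp(−1460/3030.0) = 22900 × 0.61764 = 14,144 kg.
After the second burn: m = 14,144 × exp(−1630/3030.0) = 14,144 × 0.58394 = 8,259.25 kg.

final mass ≈ 8260 kg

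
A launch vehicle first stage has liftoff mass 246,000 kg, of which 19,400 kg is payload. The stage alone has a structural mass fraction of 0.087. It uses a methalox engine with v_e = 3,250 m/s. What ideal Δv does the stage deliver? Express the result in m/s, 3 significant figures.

Stage wet mass = m₀ − payload = 246,000 − 19,400 = 226,600 kg.
Stage dry mass = ε × stage wet mass = 0.087 × 226,600 = 19,714.2 kg.
Burnout mass m_f = stage dry + payload = 19,714.2 + 19,400 = 39,114.2 kg.
Δv = v_e · ln(246,000/39,114.2) = 3250.0 × ln(6.289) = 3250.0 × 1.8388 ≈ 5976 m/s.

Δv ≈ 5980 m/s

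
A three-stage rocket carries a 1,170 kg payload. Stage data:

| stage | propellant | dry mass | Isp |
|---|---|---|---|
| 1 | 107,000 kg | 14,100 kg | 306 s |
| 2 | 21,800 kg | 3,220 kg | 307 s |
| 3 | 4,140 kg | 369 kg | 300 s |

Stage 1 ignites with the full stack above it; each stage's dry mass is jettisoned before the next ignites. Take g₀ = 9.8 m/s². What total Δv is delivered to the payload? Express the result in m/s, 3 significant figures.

Ignition mass of stage 1 = 107,000+14,100 + 21,800+3,220 + 4,140+369 + 1,170 = 151,799 kg.
Stage 1: m₀ = 151,799 kg, m_f = 151,799 − 107,000 = 44,799 kg; Δv = 306×9.8×ln(3.388) = 2998.8×1.2204 ≈ 3660 m/s.
Stage 2: m₀ = 30,699 kg, m_f = 30,699 − 21,800 = 8,899 kg; Δv = 307×9.8×ln(3.45) = 3008.6×1.2383 ≈ 3726 m/s.
Stage 3: m₀ = 5,679 kg, m_f = 5,679 − 4,140 = 1,539 kg; Δv = 300×9.8×ln(3.69) = 2940.0×1.3056 ≈ 3839 m/s.
Total Δv = 3660 + 3726 + 3839 = 11225 m/s.

Δv ≈ 11200 m/s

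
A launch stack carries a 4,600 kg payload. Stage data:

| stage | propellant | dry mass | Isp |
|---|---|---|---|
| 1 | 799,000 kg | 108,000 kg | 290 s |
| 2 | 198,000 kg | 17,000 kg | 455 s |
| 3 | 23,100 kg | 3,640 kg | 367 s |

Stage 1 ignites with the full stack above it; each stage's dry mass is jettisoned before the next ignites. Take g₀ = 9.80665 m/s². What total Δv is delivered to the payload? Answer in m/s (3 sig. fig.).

Δv ≈ 15400 m/s

Ignition mass of stage 1 = 799,000+108,000 + 198,000+17,000 + 23,100+3,640 + 4,600 = 1,153,340 kg.
Stage 1: m₀ = 1,153,340 kg, m_f = 1,153,340 − 799,000 = 354,340 kg; Δv = 290×9.80665×ln(3.255) = 2843.9×1.1802 ≈ 3356 m/s.
Stage 2: m₀ = 246,340 kg, m_f = 246,340 − 198,000 = 48,340 kg; Δv = 455×9.80665×ln(5.096) = 4462.0×1.6285 ≈ 7266 m/s.
Stage 3: m₀ = 31,340 kg, m_f = 31,340 − 23,100 = 8,240 kg; Δv = 367×9.80665×ln(3.803) = 3599.0×1.3359 ≈ 4808 m/s.
Total Δv = 3356 + 7266 + 4808 = 15430 m/s.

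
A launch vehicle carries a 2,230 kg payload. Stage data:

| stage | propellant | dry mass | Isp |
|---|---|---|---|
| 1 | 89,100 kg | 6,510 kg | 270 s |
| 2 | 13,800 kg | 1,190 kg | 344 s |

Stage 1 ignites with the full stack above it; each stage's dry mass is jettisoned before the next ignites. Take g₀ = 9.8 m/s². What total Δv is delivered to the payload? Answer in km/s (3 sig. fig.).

Δv ≈ 9.57 km/s

Ignition mass of stage 1 = 89,100+6,510 + 13,800+1,190 + 2,230 = 112,830 kg.
Stage 1: m₀ = 112,830 kg, m_f = 112,830 − 89,100 = 23,730 kg; Δv = 270×9.8×ln(4.755) = 2646.0×1.5591 ≈ 4125 m/s.
Stage 2: m₀ = 17,220 kg, m_f = 17,220 − 13,800 = 3,420 kg; Δv = 344×9.8×ln(5.035) = 3371.2×1.6164 ≈ 5449 m/s.
Total Δv = 4125 + 5449 = 9574 m/s.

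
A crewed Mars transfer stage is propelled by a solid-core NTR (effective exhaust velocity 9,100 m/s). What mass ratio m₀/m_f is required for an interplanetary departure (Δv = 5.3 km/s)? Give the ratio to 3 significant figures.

mass ratio ≈ 1.79

m₀/m_f = exp(Δv / v_e) = exp(5300 / 9100.0) = exp(0.5824) = 1.7904.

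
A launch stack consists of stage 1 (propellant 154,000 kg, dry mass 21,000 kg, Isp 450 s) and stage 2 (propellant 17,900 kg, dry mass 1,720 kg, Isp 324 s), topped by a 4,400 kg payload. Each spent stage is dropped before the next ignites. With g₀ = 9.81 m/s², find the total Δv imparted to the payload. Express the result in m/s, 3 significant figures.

Δv ≈ 10900 m/s

Ignition mass of stage 1 = 154,000+21,000 + 17,900+1,720 + 4,400 = 199,020 kg.
Stage 1: m₀ = 199,020 kg, m_f = 199,020 − 154,000 = 45,020 kg; Δv = 450×9.81×ln(4.421) = 4414.5×1.4863 ≈ 6561 m/s.
Stage 2: m₀ = 24,020 kg, m_f = 24,020 − 17,900 = 6,120 kg; Δv = 324×9.81×ln(3.925) = 3178.4×1.3673 ≈ 4346 m/s.
Total Δv = 6561 + 4346 = 10907 m/s.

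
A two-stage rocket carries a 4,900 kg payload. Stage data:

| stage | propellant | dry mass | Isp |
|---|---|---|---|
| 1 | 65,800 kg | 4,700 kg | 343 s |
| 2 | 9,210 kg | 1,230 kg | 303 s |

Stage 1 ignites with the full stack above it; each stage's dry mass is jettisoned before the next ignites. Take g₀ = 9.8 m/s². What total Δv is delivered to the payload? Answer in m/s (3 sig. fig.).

Δv ≈ 7610 m/s

Ignition mass of stage 1 = 65,800+4,700 + 9,210+1,230 + 4,900 = 85,840 kg.
Stage 1: m₀ = 85,840 kg, m_f = 85,840 − 65,800 = 20,040 kg; Δv = 343×9.8×ln(4.283) = 3361.4×1.4548 ≈ 4890 m/s.
Stage 2: m₀ = 15,340 kg, m_f = 15,340 − 9,210 = 6,130 kg; Δv = 303×9.8×ln(2.502) = 2969.4×0.9173 ≈ 2724 m/s.
Total Δv = 4890 + 2724 = 7614 m/s.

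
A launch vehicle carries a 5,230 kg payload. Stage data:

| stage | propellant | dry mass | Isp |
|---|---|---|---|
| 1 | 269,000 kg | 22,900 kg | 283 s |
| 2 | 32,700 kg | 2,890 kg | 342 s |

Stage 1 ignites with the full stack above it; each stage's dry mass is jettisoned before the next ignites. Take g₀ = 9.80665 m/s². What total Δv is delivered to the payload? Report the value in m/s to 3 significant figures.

Δv ≈ 10000 m/s

Ignition mass of stage 1 = 269,000+22,900 + 32,700+2,890 + 5,230 = 332,720 kg.
Stage 1: m₀ = 332,720 kg, m_f = 332,720 − 269,000 = 63,720 kg; Δv = 283×9.80665×ln(5.222) = 2775.3×1.6528 ≈ 4587 m/s.
Stage 2: m₀ = 40,820 kg, m_f = 40,820 − 32,700 = 8,120 kg; Δv = 342×9.80665×ln(5.027) = 3353.9×1.6148 ≈ 5416 m/s.
Total Δv = 4587 + 5416 = 10003 m/s.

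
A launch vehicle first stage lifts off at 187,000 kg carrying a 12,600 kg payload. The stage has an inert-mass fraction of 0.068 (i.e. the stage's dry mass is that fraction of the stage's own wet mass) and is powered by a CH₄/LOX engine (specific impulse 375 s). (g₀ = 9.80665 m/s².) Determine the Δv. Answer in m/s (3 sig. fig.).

Stage wet mass = m₀ − payload = 187,000 − 12,600 = 174,400 kg.
Stage dry mass = ε × stage wet mass = 0.068 × 174,400 = 11,859.2 kg.
Burnout mass m_f = stage dry + payload = 11,859.2 + 12,600 = 24,459.2 kg.
v_e = Isp · g₀ = 375 × 9.80665 = 3677.5 m/s.
Rocket equation: Δv = v_e · ln(187,000/24,459.2) = 3677.5 × ln(7.645) = 3677.5 × 2.0341 ≈ 7480 m/s.

Δv ≈ 7480 m/s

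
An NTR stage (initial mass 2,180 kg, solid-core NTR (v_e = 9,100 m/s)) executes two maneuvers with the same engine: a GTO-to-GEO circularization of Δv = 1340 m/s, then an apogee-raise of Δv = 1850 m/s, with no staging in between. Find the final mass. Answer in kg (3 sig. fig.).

final mass ≈ 1540 kg

After the first burn: m = 2180 × exp(−1340/9100.0) = 2180 × 0.86308 = 1,881.51 kg.
After the second burn: m = 1,881.51 × exp(−1850/9100.0) = 1,881.51 × 0.81604 = 1,535.39 kg.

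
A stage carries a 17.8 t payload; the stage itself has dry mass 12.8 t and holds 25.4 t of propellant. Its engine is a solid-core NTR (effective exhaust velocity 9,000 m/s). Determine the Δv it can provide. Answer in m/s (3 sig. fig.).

Δv ≈ 5440 m/s

m₀ = payload + dry + propellant = 17.8 + 12.8 + 25.4 = 56 t.
m_f = payload + dry = 17.8 + 12.8 = 30.6 t.
Δv = v_e · ln(m₀/m_f) = 9000.0 × ln(1.83) = 9000.0 × 0.6044 ≈ 5439.2 m/s.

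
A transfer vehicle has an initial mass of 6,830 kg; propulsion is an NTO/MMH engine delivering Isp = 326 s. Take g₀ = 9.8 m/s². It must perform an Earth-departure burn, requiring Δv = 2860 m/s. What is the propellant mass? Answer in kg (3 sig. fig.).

propellant mass ≈ 4040 kg

v_e = Isp · g₀ = 326 × 9.8 = 3194.8 m/s.
m₀/m_f = exp(Δv / v_e) = exp(2860 / 3194.8) = exp(0.8952) = 2.4478.
m_f = 6,830 / 2.4478 = 2,790.26 kg, so propellant = m₀ − m_f = 6,830 − 2,790.26 = 4,039.74 kg.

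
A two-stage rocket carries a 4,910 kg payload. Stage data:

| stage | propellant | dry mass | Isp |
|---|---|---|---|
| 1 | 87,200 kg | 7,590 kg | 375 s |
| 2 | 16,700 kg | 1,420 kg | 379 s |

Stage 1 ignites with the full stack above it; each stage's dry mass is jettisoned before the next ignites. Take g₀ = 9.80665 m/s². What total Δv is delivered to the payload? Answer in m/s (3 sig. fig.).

Δv ≈ 9760 m/s

Ignition mass of stage 1 = 87,200+7,590 + 16,700+1,420 + 4,910 = 117,820 kg.
Stage 1: m₀ = 117,820 kg, m_f = 117,820 − 87,200 = 30,620 kg; Δv = 375×9.80665×ln(3.848) = 3677.5×1.3475 ≈ 4955 m/s.
Stage 2: m₀ = 23,030 kg, m_f = 23,030 − 16,700 = 6,330 kg; Δv = 379×9.80665×ln(3.638) = 3716.7×1.2915 ≈ 4800 m/s.
Total Δv = 4955 + 4800 = 9755 m/s.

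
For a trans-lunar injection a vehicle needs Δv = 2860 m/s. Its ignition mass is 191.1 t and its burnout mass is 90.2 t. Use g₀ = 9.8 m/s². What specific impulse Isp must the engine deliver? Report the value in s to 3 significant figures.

Isp ≈ 389 s

ln(m₀/m_f) = ln(191100/90200) = ln(2.119) = 0.7508.
v_e = Δv / ln(m₀/m_f) = 2860 / 0.7508 = 3809.4 m/s.
Isp = v_e / g₀ = 3809.4 / 9.8 = 388.7 s.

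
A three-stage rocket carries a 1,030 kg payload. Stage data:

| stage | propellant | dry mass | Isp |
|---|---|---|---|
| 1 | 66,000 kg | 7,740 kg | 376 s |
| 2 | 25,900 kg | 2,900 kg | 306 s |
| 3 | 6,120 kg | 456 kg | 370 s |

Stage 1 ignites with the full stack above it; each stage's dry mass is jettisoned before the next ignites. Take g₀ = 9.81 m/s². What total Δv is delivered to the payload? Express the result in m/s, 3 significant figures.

Δv ≈ 13000 m/s

Ignition mass of stage 1 = 66,000+7,740 + 25,900+2,900 + 6,120+456 + 1,030 = 110,146 kg.
Stage 1: m₀ = 110,146 kg, m_f = 110,146 − 66,000 = 44,146 kg; Δv = 376×9.81×ln(2.495) = 3688.6×0.9143 ≈ 3372 m/s.
Stage 2: m₀ = 36,406 kg, m_f = 36,406 − 25,900 = 10,506 kg; Δv = 306×9.81×ln(3.465) = 3001.9×1.2428 ≈ 3731 m/s.
Stage 3: m₀ = 7,606 kg, m_f = 7,606 − 6,120 = 1,486 kg; Δv = 370×9.81×ln(5.118) = 3629.7×1.6328 ≈ 5927 m/s.
Total Δv = 3372 + 3731 + 5927 = 13030 m/s.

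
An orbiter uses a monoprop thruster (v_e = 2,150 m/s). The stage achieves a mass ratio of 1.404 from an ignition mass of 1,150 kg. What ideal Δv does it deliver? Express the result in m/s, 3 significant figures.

By the Tsiolkovsky rocket equation, Δv = v_e · ln(1.404) = 2150.0 × 0.3393 ≈ 729.5 m/s.

Δv ≈ 730 m/s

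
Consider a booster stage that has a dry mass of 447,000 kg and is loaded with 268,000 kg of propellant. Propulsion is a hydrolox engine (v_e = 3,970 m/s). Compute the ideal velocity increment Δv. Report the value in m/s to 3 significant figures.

m₀ = m_dry + m_prop = 447,000 + 268,000 = 715,000 kg.
Δv = v_e · ln(m₀/m_f) = 3970.0 × ln(1.6) = 3970.0 × 0.4697 ≈ 1864.8 m/s.

Δv ≈ 1860 m/s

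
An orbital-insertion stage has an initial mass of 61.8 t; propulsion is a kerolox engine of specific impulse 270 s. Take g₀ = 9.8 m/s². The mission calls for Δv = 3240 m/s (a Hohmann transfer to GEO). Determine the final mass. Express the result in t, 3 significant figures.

final mass ≈ 18.2 t

v_e = Isp · g₀ = 270 × 9.8 = 2646.0 m/s.
By the Tsiolkovsky rocket equation, m₀/m_f = exp(Δv / v_e) = exp(3240 / 2646.0) = exp(1.2245) = 3.4024.
m_f = m₀ / 3.4024 = 61.8 / 3.4024 = 18.1636 t.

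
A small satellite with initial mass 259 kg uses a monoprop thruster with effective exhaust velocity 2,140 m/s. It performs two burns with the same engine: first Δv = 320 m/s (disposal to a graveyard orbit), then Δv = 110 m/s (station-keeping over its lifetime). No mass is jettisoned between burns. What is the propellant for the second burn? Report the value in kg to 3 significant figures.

propellant for the second burn ≈ 11.2 kg

After the first burn: m = 259 × exp(−320/2140.0) = 259 × 0.86111 = 223.027 kg.
After the second burn: m = 223.027 × exp(−110/2140.0) = 223.027 × 0.94990 = 211.853 kg.
Second-burn propellant = 223.027 − 211.853 = 11.174 kg.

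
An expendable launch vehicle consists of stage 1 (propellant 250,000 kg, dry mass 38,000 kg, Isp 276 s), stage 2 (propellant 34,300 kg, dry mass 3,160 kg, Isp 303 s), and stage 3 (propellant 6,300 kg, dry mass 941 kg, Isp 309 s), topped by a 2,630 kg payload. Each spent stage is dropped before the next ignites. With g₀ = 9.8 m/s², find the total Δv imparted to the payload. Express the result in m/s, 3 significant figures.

Ignition mass of stage 1 = 250,000+38,000 + 34,300+3,160 + 6,300+941 + 2,630 = 335,331 kg.
Stage 1: m₀ = 335,331 kg, m_f = 335,331 − 250,000 = 85,331 kg; Δv = 276×9.8×ln(3.93) = 2704.8×1.3686 ≈ 3702 m/s.
Stage 2: m₀ = 47,331 kg, m_f = 47,331 − 34,300 = 13,031 kg; Δv = 303×9.8×ln(3.632) = 2969.4×1.2898 ≈ 3830 m/s.
Stage 3: m₀ = 9,871 kg, m_f = 9,871 − 6,300 = 3,571 kg; Δv = 309×9.8×ln(2.764) = 3028.2×1.0168 ≈ 3079 m/s.
Total Δv = 3702 + 3830 + 3079 = 10611 m/s.

Δv ≈ 10600 m/s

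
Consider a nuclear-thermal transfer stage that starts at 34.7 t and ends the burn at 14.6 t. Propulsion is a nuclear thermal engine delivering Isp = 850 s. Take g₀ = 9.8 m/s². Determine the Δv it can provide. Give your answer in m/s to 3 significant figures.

v_e = Isp · g₀ = 850 × 9.8 = 8330.0 m/s.
Δv = v_e · ln(m₀/m_f) = 8330.0 × ln(2.377) = 8330.0 × 0.8657 ≈ 7211.4 m/s.

Δv ≈ 7210 m/s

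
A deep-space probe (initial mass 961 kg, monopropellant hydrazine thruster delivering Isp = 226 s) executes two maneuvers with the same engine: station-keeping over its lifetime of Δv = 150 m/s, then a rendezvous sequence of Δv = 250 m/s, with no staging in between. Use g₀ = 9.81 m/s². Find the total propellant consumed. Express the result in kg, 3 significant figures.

v_e = Isp · g₀ = 226 × 9.81 = 2217.1 m/s.
After the first burn: m = 961 × exp(−150/2217.1) = 961 × 0.93458 = 898.131 kg.
After the second burn: m = 898.131 × exp(−250/2217.1) = 898.131 × 0.89336 = 802.354 kg.
Total propellant = m₀ − m_final = 961 − 802.354 = 158.646 kg.

total propellant consumed ≈ 159 kg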